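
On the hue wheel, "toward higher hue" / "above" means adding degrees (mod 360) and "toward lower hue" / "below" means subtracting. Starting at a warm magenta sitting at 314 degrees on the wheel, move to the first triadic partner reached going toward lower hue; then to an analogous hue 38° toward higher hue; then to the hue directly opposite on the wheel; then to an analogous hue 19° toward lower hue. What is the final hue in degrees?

314 − 120 = 194°   (triadic ↓)
194 + 38 = 232°   (analog 38° ↑)
232 + 180 = 412 → 412 − 360 = 52°   (complement)
52 − 19 = 33°   (analog 19° ↓)

33°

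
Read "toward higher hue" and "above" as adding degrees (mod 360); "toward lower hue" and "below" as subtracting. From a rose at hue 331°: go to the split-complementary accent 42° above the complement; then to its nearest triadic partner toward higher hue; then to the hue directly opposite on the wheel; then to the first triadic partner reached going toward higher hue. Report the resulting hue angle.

253°

split-comp 42° ↑ +222°: 331 + 222 = 553 → 553 − 360 = 193°
triadic ↑ +120°: 193 + 120 = 313°
complement +180°: 313 + 180 = 493 → 493 − 360 = 133°
triadic ↑ +120°: 133 + 120 = 253°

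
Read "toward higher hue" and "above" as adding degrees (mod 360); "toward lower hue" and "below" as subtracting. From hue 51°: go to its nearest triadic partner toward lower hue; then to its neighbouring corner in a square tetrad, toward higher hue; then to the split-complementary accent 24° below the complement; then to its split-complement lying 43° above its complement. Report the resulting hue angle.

40°

triadic ↓ −120°: 51 − 120 = -69 → -69 + 360 = 291°
square ↑ +90°: 291 + 90 = 381 → 381 − 360 = 21°
split-comp 24° ↓ +156°: 21 + 156 = 177°
split-comp 43° ↑ +223°: 177 + 223 = 400 → 400 − 360 = 40°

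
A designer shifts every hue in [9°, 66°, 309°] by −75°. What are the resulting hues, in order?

9 − 75 = -66 → -66 + 360 = 294°
66 − 75 = -9 → -9 + 360 = 351°
309 − 75 = 234°

294°, 351°, 234°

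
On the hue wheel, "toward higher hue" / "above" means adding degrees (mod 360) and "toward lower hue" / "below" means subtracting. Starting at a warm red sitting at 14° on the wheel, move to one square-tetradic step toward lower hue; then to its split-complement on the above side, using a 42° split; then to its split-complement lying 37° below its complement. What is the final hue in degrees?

14 − 90 = -76 → -76 + 360 = 284°   (square ↓)
284 + 222 = 506 → 506 − 360 = 146°   (split-comp 42° ↑)
146 + 143 = 289°   (split-comp 37° ↓)

289°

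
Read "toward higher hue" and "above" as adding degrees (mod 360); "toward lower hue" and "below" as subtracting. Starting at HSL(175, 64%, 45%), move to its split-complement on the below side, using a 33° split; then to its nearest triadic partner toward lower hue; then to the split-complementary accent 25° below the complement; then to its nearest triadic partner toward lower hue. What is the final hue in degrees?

+147° (split-comp 33° ↓): 175 + 147 = 322°
−120° (triadic ↓): 322 − 120 = 202°
+155° (split-comp 25° ↓): 202 + 155 = 357°
−120° (triadic ↓): 357 − 120 = 237°

237°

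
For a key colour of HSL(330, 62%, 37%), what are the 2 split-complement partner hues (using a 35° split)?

Split-complementary hues sit 35° either side of the complement.
Complement of 330 degrees: 330 + 180 = 510 → 510 − 360 = 150°
150 − 35 = 115°
150 + 35 = 185°

115° and 185°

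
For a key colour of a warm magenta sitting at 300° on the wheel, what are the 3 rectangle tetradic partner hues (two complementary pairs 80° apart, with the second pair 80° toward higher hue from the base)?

A rectangular tetradic uses two complementary pairs 80° apart: offsets 0°, 80°, 180°, 260°.
300 + 80 = 380 → 380 − 360 = 20°
300 + 180 = 480 → 480 − 360 = 120°
300 + 260 = 560 → 560 − 360 = 200°

20°, 120°, 200°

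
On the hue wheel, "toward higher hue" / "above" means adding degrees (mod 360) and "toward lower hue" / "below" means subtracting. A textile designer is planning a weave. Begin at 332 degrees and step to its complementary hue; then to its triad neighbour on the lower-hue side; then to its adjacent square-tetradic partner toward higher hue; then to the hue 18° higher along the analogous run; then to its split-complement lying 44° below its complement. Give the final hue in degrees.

complement +180°: 332 + 180 = 512 → 512 − 360 = 152°
triadic ↓ −120°: 152 − 120 = 32°
square ↑ +90°: 32 + 90 = 122°
analog 18° ↑ +18°: 122 + 18 = 140°
split-comp 44° ↓ +136°: 140 + 136 = 276°

276°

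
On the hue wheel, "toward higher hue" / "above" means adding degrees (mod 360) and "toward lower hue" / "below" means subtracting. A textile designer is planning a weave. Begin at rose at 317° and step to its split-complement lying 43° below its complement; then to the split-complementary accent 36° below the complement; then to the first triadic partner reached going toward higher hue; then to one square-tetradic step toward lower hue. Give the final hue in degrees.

+137° (split-comp 43° ↓): 317 + 137 = 454 → 454 − 360 = 94°
+144° (split-comp 36° ↓): 94 + 144 = 238°
+120° (triadic ↑): 238 + 120 = 358°
−90° (square ↓): 358 − 90 = 268°

268°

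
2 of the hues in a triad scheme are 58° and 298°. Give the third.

A triad places three hues 120° apart.
The full set through 58° is {58°, 178°, 298°}.
Given {58°, 298°}, the missing hue is 178°.

178°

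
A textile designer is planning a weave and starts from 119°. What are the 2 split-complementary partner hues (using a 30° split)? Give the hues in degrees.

269° and 329°

Complement of 119°: 119 + 180 = 299°
299 − 30 = 269°
299 + 30 = 329°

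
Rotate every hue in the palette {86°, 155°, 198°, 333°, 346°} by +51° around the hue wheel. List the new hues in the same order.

137°, 206°, 249°, 24°, 37°

86 + 51 = 137°
155 + 51 = 206°
198 + 51 = 249°
333 + 51 = 384 → 384 − 360 = 24°
346 + 51 = 397 → 397 − 360 = 37°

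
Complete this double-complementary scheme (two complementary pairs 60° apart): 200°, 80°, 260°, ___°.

A rectangular tetradic uses two complementary pairs 60° apart: offsets 0°, 60°, 180°, 240°.
Among {80°, 200°, 260°}, 80° and 260° are a 180° pair.
The remaining hue 200° needs its own complement: 200 + 180 = 380 → 380 − 360 = 20°

20°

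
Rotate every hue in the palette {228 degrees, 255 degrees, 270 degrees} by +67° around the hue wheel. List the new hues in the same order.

295°, 322°, 337°

228 + 67 = 295°
255 + 67 = 322°
270 + 67 = 337°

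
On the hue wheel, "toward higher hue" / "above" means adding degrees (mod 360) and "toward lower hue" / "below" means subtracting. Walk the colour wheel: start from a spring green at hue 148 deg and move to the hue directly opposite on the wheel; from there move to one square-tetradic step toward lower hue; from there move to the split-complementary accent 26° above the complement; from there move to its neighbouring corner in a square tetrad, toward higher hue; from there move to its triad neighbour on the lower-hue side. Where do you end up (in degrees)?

148 + 180 = 328°   (complement)
328 − 90 = 238°   (square ↓)
238 + 206 = 444 → 444 − 360 = 84°   (split-comp 26° ↑)
84 + 90 = 174°   (square ↑)
174 − 120 = 54°   (triadic ↓)

54°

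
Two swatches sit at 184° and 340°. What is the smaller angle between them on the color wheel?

156°

|184 − 340| = 156.
156 ≤ 180, so the shorter arc is 156°.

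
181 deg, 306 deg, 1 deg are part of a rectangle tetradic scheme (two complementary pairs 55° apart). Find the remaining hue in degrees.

126°

A rectangular tetradic uses two complementary pairs 55° apart: offsets 0°, 55°, 180°, 235°.
Among {1°, 181°, 306°}, 1° and 181° are a 180° pair.
The remaining hue 306° needs its own complement: 306 + 180 = 486 → 486 − 360 = 126°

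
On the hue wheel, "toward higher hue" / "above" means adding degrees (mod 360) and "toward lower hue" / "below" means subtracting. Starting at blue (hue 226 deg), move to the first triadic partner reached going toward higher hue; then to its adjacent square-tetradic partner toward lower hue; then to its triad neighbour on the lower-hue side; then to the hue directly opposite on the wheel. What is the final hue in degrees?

316°

226 + 120 = 346°   (triadic ↑)
346 − 90 = 256°   (square ↓)
256 − 120 = 136°   (triadic ↓)
136 + 180 = 316°   (complement)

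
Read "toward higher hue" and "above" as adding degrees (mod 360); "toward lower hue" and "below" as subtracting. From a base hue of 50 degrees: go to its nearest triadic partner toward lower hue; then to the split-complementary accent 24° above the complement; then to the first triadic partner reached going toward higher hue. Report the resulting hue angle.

254°

−120° (triadic ↓): 50 − 120 = -70 → -70 + 360 = 290°
+204° (split-comp 24° ↑): 290 + 204 = 494 → 494 − 360 = 134°
+120° (triadic ↑): 134 + 120 = 254°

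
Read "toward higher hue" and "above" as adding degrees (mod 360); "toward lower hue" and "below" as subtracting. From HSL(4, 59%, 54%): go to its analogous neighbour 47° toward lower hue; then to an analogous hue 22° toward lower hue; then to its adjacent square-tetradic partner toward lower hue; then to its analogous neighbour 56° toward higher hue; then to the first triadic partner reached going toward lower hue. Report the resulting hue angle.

analog 47° ↓ −47°: 4 − 47 = -43 → -43 + 360 = 317°
analog 22° ↓ −22°: 317 − 22 = 295°
square ↓ −90°: 295 − 90 = 205°
analog 56° ↑ +56°: 205 + 56 = 261°
triadic ↓ −120°: 261 − 120 = 141°

141°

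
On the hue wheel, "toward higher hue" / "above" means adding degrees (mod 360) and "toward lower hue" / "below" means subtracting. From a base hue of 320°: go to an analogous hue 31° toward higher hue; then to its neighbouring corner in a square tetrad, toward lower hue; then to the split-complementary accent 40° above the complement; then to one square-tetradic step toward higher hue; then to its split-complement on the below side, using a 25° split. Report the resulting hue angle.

6°

320 + 31 = 351°   (analog 31° ↑)
351 − 90 = 261°   (square ↓)
261 + 220 = 481 → 481 − 360 = 121°   (split-comp 40° ↑)
121 + 90 = 211°   (square ↑)
211 + 155 = 366 → 366 − 360 = 6°   (split-comp 25° ↓)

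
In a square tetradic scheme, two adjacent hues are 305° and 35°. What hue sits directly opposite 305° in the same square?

A square tetradic scheme places four hues 90° apart; opposite corners are 180° apart.
305 + 180 = 485 → 485 − 360 = 125°

125°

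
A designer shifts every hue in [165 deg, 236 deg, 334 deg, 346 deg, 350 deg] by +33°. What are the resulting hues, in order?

165 + 33 = 198°
236 + 33 = 269°
334 + 33 = 367 → 367 − 360 = 7°
346 + 33 = 379 → 379 − 360 = 19°
350 + 33 = 383 → 383 − 360 = 23°

198°, 269°, 7°, 19°, 23°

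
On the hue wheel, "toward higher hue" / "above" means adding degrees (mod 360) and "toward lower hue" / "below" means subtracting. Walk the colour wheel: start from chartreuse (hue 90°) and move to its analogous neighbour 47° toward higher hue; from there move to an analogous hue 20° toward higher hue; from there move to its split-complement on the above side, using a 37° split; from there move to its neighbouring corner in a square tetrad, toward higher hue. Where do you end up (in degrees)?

analog 47° ↑ +47°: 90 + 47 = 137°
analog 20° ↑ +20°: 137 + 20 = 157°
split-comp 37° ↑ +217°: 157 + 217 = 374 → 374 − 360 = 14°
square ↑ +90°: 14 + 90 = 104°

104°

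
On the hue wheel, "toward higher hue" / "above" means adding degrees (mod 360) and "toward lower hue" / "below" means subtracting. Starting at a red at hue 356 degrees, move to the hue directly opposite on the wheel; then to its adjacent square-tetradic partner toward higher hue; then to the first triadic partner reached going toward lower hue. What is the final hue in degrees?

146°

356 + 180 = 536 → 536 − 360 = 176°   (complement)
176 + 90 = 266°   (square ↑)
266 − 120 = 146°   (triadic ↓)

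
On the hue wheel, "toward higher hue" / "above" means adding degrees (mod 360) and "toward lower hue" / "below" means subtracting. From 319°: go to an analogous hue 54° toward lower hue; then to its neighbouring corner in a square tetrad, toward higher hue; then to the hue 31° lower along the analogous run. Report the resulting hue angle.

324°

319 − 54 = 265°   (analog 54° ↓)
265 + 90 = 355°   (square ↑)
355 − 31 = 324°   (analog 31° ↓)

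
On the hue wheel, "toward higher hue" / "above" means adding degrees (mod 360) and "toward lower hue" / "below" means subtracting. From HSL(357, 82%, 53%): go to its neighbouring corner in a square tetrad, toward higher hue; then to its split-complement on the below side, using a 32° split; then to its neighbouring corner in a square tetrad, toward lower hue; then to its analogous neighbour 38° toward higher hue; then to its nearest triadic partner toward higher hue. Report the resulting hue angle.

357 + 90 = 447 → 447 − 360 = 87°   (square ↑)
87 + 148 = 235°   (split-comp 32° ↓)
235 − 90 = 145°   (square ↓)
145 + 38 = 183°   (analog 38° ↑)
183 + 120 = 303°   (triadic ↑)

303°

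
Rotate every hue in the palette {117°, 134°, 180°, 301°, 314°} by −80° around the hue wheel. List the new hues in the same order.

117 − 80 = 37°
134 − 80 = 54°
180 − 80 = 100°
301 − 80 = 221°
314 − 80 = 234°

37°, 54°, 100°, 221°, 234°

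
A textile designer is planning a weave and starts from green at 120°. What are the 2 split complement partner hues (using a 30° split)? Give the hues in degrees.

270° and 330°

Split-complementary hues sit 30° either side of the complement.
Complement of 120°: 120 + 180 = 300°
300 − 30 = 270°
300 + 30 = 330°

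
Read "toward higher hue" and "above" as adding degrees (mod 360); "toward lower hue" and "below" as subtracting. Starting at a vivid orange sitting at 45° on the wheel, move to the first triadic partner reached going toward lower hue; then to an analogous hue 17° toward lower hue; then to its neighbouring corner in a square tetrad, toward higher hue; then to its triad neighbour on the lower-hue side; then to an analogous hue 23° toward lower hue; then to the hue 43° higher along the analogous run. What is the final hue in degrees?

258°

45 − 120 = -75 → -75 + 360 = 285°   (triadic ↓)
285 − 17 = 268°   (analog 17° ↓)
268 + 90 = 358°   (square ↑)
358 − 120 = 238°   (triadic ↓)
238 − 23 = 215°   (analog 23° ↓)
215 + 43 = 258°   (analog 43° ↑)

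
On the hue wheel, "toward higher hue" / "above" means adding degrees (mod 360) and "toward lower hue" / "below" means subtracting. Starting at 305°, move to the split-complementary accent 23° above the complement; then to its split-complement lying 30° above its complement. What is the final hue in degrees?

358°

305 + 203 = 508 → 508 − 360 = 148°   (split-comp 23° ↑)
148 + 210 = 358°   (split-comp 30° ↑)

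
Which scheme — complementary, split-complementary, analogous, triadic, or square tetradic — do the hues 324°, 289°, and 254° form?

analogous

Sort the hues: 254°, 289°, 324°.
Successive gaps around the wheel: 35°, 35°, 290°.
A run of hues at equal small steps (35°) with one large closing gap is an analogous group.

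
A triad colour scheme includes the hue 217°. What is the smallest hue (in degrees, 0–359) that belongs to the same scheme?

97°

A triad places three hues 120° apart.
The full set through 217° is {97°, 217°, 337°}.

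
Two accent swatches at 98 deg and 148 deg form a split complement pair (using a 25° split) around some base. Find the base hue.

The accents sit 25° either side of the complement, so the complement is their short-arc midpoint on the wheel.
Short-arc midpoint of 98° and 148°: 123°.
Base is 180° from the complement: 123 − 180 = -57 → -57 + 360 = 303°

303°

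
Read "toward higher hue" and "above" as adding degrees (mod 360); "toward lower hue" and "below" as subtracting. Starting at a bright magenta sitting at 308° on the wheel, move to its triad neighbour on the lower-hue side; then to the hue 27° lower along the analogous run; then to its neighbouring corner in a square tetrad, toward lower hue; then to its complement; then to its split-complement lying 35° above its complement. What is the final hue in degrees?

106°

triadic ↓ −120°: 308 − 120 = 188°
analog 27° ↓ −27°: 188 − 27 = 161°
square ↓ −90°: 161 − 90 = 71°
complement +180°: 71 + 180 = 251°
split-comp 35° ↑ +215°: 251 + 215 = 466 → 466 − 360 = 106°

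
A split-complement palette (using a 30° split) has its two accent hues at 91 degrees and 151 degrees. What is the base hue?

The accents sit 30° either side of the complement, so the complement is their short-arc midpoint on the wheel.
Short-arc midpoint of 91° and 151°: 121°.
Base is 180° from the complement: 121 − 180 = -59 → -59 + 360 = 301°

301°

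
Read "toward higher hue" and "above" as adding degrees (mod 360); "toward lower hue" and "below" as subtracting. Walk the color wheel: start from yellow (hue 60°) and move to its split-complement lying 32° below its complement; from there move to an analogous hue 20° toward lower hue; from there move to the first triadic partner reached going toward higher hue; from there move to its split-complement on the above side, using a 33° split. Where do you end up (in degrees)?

161°

split-comp 32° ↓ +148°: 60 + 148 = 208°
analog 20° ↓ −20°: 208 − 20 = 188°
triadic ↑ +120°: 188 + 120 = 308°
split-comp 33° ↑ +213°: 308 + 213 = 521 → 521 − 360 = 161°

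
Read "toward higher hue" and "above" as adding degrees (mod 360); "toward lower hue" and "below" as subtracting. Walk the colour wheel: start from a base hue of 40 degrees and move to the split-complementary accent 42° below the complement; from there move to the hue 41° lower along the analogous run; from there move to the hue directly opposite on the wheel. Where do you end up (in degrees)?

317°

40 + 138 = 178°   (split-comp 42° ↓)
178 − 41 = 137°   (analog 41° ↓)
137 + 180 = 317°   (complement)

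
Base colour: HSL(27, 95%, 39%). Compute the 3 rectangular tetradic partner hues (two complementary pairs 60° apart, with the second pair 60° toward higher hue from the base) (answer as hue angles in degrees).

A rectangular tetradic uses two complementary pairs 60° apart: offsets 0°, 60°, 180°, 240°.
27 + 60 = 87°
27 + 180 = 207°
27 + 240 = 267°

87°, 207°, and 267°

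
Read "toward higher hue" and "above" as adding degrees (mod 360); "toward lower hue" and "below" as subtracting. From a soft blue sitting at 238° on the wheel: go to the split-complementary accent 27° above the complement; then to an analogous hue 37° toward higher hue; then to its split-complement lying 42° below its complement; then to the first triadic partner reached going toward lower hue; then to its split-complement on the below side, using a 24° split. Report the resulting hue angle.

296°

+207° (split-comp 27° ↑): 238 + 207 = 445 → 445 − 360 = 85°
+37° (analog 37° ↑): 85 + 37 = 122°
+138° (split-comp 42° ↓): 122 + 138 = 260°
−120° (triadic ↓): 260 − 120 = 140°
+156° (split-comp 24° ↓): 140 + 156 = 296°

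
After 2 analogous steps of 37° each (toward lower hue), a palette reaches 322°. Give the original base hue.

36°

2 steps of 37° (toward lower hue) give a net shift of −74°.
Start = end − shift: 322 + 74 = 396 → 396 − 360 = 36°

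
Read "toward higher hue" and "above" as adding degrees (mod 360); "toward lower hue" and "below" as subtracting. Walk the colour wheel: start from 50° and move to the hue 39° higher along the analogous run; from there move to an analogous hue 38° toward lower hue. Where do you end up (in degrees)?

+39° (analog 39° ↑): 50 + 39 = 89°
−38° (analog 38° ↓): 89 − 38 = 51°

51°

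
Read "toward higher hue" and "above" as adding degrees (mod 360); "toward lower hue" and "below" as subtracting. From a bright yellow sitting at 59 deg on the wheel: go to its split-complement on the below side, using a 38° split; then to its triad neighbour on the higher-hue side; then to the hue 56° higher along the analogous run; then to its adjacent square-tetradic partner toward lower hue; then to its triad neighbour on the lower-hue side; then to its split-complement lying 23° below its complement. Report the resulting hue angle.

+142° (split-comp 38° ↓): 59 + 142 = 201°
+120° (triadic ↑): 201 + 120 = 321°
+56° (analog 56° ↑): 321 + 56 = 377 → 377 − 360 = 17°
−90° (square ↓): 17 − 90 = -73 → -73 + 360 = 287°
−120° (triadic ↓): 287 − 120 = 167°
+157° (split-comp 23° ↓): 167 + 157 = 324°

324°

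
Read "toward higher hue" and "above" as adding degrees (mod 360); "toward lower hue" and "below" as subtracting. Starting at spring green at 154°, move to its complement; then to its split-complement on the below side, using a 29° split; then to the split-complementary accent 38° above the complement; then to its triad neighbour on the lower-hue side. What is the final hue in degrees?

223°

+180° (complement): 154 + 180 = 334°
+151° (split-comp 29° ↓): 334 + 151 = 485 → 485 − 360 = 125°
+218° (split-comp 38° ↑): 125 + 218 = 343°
−120° (triadic ↓): 343 − 120 = 223°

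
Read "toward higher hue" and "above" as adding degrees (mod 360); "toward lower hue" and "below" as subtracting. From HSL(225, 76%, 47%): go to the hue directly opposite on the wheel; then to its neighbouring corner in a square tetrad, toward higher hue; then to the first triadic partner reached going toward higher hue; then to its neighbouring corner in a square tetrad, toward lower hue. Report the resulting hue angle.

+180° (complement): 225 + 180 = 405 → 405 − 360 = 45°
+90° (square ↑): 45 + 90 = 135°
+120° (triadic ↑): 135 + 120 = 255°
−90° (square ↓): 255 − 90 = 165°

165°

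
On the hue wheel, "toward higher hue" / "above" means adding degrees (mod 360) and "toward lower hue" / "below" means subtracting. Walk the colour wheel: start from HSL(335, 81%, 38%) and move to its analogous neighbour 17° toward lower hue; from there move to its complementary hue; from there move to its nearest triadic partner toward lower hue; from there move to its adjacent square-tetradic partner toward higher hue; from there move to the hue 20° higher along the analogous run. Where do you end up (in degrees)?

128°

335 − 17 = 318°   (analog 17° ↓)
318 + 180 = 498 → 498 − 360 = 138°   (complement)
138 − 120 = 18°   (triadic ↓)
18 + 90 = 108°   (square ↑)
108 + 20 = 128°   (analog 20° ↑)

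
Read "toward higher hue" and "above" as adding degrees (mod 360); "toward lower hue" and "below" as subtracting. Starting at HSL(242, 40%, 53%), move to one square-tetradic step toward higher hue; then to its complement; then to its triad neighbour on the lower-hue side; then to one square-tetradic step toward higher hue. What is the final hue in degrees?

square ↑ +90°: 242 + 90 = 332°
complement +180°: 332 + 180 = 512 → 512 − 360 = 152°
triadic ↓ −120°: 152 − 120 = 32°
square ↑ +90°: 32 + 90 = 122°

122°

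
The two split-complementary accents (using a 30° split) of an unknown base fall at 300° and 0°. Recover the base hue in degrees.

150°

The accents sit 30° either side of the complement, so the complement is their short-arc midpoint on the wheel.
Short-arc midpoint of 300° and 0°: 330°.
Base is 180° from the complement: 330 − 180 = 150°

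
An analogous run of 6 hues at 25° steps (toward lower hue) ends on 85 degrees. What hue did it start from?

210°

5 steps of 25° (toward lower hue) give a net shift of −125°.
Start = end − shift: 85 + 125 = 210°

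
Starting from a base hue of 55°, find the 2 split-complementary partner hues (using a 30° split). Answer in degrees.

Split-complementary hues sit 30° either side of the complement.
Complement of 55°: 55 + 180 = 235°
235 − 30 = 205°
235 + 30 = 265°

205° and 265°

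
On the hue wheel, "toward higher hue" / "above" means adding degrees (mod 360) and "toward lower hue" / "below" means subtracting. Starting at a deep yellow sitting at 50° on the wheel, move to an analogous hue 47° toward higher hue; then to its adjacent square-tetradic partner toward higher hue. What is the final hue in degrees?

+47° (analog 47° ↑): 50 + 47 = 97°
+90° (square ↑): 97 + 90 = 187°

187°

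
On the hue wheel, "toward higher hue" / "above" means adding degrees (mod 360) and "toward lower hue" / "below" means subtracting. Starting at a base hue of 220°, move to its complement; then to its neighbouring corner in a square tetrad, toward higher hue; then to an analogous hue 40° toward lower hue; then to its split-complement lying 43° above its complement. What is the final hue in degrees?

complement +180°: 220 + 180 = 400 → 400 − 360 = 40°
square ↑ +90°: 40 + 90 = 130°
analog 40° ↓ −40°: 130 − 40 = 90°
split-comp 43° ↑ +223°: 90 + 223 = 313°

313°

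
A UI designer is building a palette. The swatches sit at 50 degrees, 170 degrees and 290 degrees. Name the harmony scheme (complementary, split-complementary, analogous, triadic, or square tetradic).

Sort the hues: 50°, 170°, 290°.
Successive gaps around the wheel: 120°, 120°, 120°.
Three hues equally spaced 120° apart form a triad.

triadic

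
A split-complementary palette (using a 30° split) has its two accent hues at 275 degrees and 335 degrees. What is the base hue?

125°

The accents sit 30° either side of the complement, so the complement is their short-arc midpoint on the wheel.
Short-arc midpoint of 275° and 335°: 305°.
Base is 180° from the complement: 305 − 180 = 125°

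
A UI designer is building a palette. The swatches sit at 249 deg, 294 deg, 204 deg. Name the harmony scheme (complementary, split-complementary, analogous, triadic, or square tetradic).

Sort the hues: 204°, 249°, 294°.
Successive gaps around the wheel: 45°, 45°, 270°.
A run of hues at equal small steps (45°) with one large closing gap is an analogous group.

analogous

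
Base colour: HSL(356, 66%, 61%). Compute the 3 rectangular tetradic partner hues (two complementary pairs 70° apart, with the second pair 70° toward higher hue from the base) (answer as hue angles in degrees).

66°, 176°, 246°

A rectangular tetradic uses two complementary pairs 70° apart: offsets 0°, 70°, 180°, 250°.
356 + 70 = 426 → 426 − 360 = 66°
356 + 180 = 536 → 536 − 360 = 176°
356 + 250 = 606 → 606 − 360 = 246°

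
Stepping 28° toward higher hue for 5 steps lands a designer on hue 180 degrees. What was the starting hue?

5 steps of 28° (toward higher hue) give a net shift of +140°.
Start = end − shift: 180 − 140 = 40°

40°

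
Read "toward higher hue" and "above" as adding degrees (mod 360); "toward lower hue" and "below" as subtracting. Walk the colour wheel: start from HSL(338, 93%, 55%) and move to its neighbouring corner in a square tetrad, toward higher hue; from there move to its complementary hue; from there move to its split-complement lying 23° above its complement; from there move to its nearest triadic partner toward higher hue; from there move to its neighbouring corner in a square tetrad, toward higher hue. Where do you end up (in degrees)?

301°

+90° (square ↑): 338 + 90 = 428 → 428 − 360 = 68°
+180° (complement): 68 + 180 = 248°
+203° (split-comp 23° ↑): 248 + 203 = 451 → 451 − 360 = 91°
+120° (triadic ↑): 91 + 120 = 211°
+90° (square ↑): 211 + 90 = 301°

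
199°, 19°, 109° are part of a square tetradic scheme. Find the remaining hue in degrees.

289°

A square tetradic scheme places four hues every 90°.
The full set through 19° is {19°, 109°, 199°, 289°}.
Given {19°, 109°, 199°}, the missing hue is 289°.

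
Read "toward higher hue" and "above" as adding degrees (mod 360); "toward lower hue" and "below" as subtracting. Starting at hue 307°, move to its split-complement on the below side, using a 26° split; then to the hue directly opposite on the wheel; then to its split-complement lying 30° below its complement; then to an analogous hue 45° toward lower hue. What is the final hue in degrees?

split-comp 26° ↓ +154°: 307 + 154 = 461 → 461 − 360 = 101°
complement +180°: 101 + 180 = 281°
split-comp 30° ↓ +150°: 281 + 150 = 431 → 431 − 360 = 71°
analog 45° ↓ −45°: 71 − 45 = 26°

26°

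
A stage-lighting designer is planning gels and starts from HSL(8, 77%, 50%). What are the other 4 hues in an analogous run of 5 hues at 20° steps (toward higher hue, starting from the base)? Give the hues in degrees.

Analogous hues sit every 20° along the wheel.
8 + 20 = 28°
8 + 40 = 48°
8 + 60 = 68°
8 + 80 = 88°

28°, 48°, 68° and 88°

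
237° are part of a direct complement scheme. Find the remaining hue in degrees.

The complement sits 180° across the wheel.
The full set through 237° is {57°, 237°}.
Given {237°}, the missing hue is 57°.

57°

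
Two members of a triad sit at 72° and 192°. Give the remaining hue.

A triad spaces three hues 120° apart.
The full set is {72°, 192°, 312°}.

312°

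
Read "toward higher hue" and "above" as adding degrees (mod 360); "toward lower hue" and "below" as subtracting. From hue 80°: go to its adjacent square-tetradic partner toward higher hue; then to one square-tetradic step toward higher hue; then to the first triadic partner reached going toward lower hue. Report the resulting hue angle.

140°

+90° (square ↑): 80 + 90 = 170°
+90° (square ↑): 170 + 90 = 260°
−120° (triadic ↓): 260 − 120 = 140°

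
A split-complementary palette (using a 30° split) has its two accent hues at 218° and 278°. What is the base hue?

68°

The accents sit 30° either side of the complement, so the complement is their short-arc midpoint on the wheel.
Short-arc midpoint of 218° and 278°: 248°.
Base is 180° from the complement: 248 − 180 = 68°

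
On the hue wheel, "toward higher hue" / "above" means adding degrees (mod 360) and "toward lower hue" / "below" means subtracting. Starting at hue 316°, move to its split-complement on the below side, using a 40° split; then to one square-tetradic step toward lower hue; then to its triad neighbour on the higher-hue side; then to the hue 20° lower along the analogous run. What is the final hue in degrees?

106°

316 + 140 = 456 → 456 − 360 = 96°   (split-comp 40° ↓)
96 − 90 = 6°   (square ↓)
6 + 120 = 126°   (triadic ↑)
126 − 20 = 106°   (analog 20° ↓)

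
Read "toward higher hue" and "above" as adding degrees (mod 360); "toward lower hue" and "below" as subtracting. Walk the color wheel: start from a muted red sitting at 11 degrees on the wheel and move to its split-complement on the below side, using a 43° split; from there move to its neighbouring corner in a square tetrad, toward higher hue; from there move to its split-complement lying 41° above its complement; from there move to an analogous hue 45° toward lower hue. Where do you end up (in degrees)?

54°

11 + 137 = 148°   (split-comp 43° ↓)
148 + 90 = 238°   (square ↑)
238 + 221 = 459 → 459 − 360 = 99°   (split-comp 41° ↑)
99 − 45 = 54°   (analog 45° ↓)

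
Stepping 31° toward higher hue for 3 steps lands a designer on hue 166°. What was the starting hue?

3 steps of 31° (toward higher hue) give a net shift of +93°.
Start = end − shift: 166 − 93 = 73°

73°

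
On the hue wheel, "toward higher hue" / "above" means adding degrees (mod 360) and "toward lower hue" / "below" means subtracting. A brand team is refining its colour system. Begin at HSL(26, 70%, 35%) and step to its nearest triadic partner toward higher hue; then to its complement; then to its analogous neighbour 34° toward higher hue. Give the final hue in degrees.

0°

26 + 120 = 146°   (triadic ↑)
146 + 180 = 326°   (complement)
326 + 34 = 360 → 360 − 360 = 0°   (analog 34° ↑)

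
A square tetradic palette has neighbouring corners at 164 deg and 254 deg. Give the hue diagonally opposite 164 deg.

344°

A square tetradic scheme places four hues 90° apart; opposite corners are 180° apart.
164 + 180 = 344°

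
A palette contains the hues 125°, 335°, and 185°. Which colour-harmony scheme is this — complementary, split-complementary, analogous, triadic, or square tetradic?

split-complementary

Sort the hues: 125°, 185°, 335°.
Successive gaps around the wheel: 60°, 150°, 150°.
Two 150° gaps and one 60° gap — a base hue opposite a pair of accents 30° either side of its complement — is the split-complementary pattern.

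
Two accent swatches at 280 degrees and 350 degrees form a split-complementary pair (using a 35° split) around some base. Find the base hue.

The accents sit 35° either side of the complement, so the complement is their short-arc midpoint on the wheel.
Short-arc midpoint of 280° and 350°: 315°.
Base is 180° from the complement: 315 − 180 = 135°

135°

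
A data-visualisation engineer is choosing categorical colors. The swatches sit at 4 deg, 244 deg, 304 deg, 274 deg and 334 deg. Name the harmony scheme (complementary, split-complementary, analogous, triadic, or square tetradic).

analogous

Sort the hues: 4°, 244°, 274°, 304°, 334°.
Successive gaps around the wheel: 240°, 30°, 30°, 30°, 30°.
A run of hues at equal small steps (30°) with one large closing gap is an analogous group.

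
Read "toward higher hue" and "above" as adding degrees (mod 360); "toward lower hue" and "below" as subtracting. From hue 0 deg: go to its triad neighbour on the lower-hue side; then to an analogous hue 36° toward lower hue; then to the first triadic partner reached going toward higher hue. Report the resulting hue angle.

−120° (triadic ↓): 0 − 120 = -120 → -120 + 360 = 240°
−36° (analog 36° ↓): 240 − 36 = 204°
+120° (triadic ↑): 204 + 120 = 324°

324°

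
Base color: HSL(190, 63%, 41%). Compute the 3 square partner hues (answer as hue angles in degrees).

280°, 10°, 100°

A square tetradic scheme places four hues every 90°.
190 + 90 = 280°
190 + 180 = 370 → 370 − 360 = 10°
190 + 270 = 460 → 460 − 360 = 100°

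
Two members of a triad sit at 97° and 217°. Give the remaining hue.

A triad spaces three hues 120° apart.
The full set is {97°, 217°, 337°}.

337°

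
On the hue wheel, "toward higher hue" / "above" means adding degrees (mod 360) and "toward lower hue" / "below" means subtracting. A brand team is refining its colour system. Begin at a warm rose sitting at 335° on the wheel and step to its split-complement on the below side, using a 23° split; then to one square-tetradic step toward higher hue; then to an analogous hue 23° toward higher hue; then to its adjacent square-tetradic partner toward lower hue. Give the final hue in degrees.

335 + 157 = 492 → 492 − 360 = 132°   (split-comp 23° ↓)
132 + 90 = 222°   (square ↑)
222 + 23 = 245°   (analog 23° ↑)
245 − 90 = 155°   (square ↓)

155°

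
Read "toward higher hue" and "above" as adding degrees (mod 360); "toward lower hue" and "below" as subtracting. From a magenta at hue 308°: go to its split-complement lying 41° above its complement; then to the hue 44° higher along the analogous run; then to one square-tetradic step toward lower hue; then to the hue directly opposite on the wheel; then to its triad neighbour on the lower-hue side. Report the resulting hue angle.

183°

split-comp 41° ↑ +221°: 308 + 221 = 529 → 529 − 360 = 169°
analog 44° ↑ +44°: 169 + 44 = 213°
square ↓ −90°: 213 − 90 = 123°
complement +180°: 123 + 180 = 303°
triadic ↓ −120°: 303 − 120 = 183°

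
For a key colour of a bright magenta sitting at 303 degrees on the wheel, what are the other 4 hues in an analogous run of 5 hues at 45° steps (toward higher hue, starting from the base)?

348°, 33°, 78° and 123°

303 + 45 = 348°
303 + 90 = 393 → 393 − 360 = 33°
303 + 135 = 438 → 438 − 360 = 78°
303 + 180 = 483 → 483 − 360 = 123°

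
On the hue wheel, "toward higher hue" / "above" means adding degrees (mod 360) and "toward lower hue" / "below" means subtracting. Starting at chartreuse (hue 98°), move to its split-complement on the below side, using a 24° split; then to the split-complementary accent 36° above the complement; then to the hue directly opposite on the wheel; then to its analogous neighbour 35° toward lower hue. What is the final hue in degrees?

98 + 156 = 254°   (split-comp 24° ↓)
254 + 216 = 470 → 470 − 360 = 110°   (split-comp 36° ↑)
110 + 180 = 290°   (complement)
290 − 35 = 255°   (analog 35° ↓)

255°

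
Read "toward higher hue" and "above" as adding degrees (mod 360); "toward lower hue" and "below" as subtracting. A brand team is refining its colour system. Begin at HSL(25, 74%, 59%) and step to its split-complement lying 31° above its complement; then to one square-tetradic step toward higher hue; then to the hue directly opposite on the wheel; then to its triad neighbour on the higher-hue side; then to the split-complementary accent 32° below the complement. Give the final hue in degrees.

split-comp 31° ↑ +211°: 25 + 211 = 236°
square ↑ +90°: 236 + 90 = 326°
complement +180°: 326 + 180 = 506 → 506 − 360 = 146°
triadic ↑ +120°: 146 + 120 = 266°
split-comp 32° ↓ +148°: 266 + 148 = 414 → 414 − 360 = 54°

54°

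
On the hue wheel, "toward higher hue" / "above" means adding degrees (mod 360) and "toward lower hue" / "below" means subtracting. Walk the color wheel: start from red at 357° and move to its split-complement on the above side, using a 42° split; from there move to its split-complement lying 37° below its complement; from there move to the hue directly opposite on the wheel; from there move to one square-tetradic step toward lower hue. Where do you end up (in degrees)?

92°

+222° (split-comp 42° ↑): 357 + 222 = 579 → 579 − 360 = 219°
+143° (split-comp 37° ↓): 219 + 143 = 362 → 362 − 360 = 2°
+180° (complement): 2 + 180 = 182°
−90° (square ↓): 182 − 90 = 92°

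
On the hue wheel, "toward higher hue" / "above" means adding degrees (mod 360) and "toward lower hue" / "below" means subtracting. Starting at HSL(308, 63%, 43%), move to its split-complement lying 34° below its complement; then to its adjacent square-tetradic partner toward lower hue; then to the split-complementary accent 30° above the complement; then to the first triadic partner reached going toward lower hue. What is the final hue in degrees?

308 + 146 = 454 → 454 − 360 = 94°   (split-comp 34° ↓)
94 − 90 = 4°   (square ↓)
4 + 210 = 214°   (split-comp 30° ↑)
214 − 120 = 94°   (triadic ↓)

94°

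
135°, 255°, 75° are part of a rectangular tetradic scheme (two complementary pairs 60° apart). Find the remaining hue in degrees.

A rectangular tetradic uses two complementary pairs 60° apart: offsets 0°, 60°, 180°, 240°.
Among {75°, 135°, 255°}, 75° and 255° are a 180° pair.
The remaining hue 135° needs its own complement: 135 + 180 = 315°

315°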